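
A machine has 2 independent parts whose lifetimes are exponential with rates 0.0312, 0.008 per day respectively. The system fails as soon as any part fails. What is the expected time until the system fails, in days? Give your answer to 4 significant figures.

The time to first failure is exponential with rate Σλ = 0.0312 + 0.008 = 0.0392.
E[min] = 1/Σλ = 1/0.0392 = 25.5102 days.

25.51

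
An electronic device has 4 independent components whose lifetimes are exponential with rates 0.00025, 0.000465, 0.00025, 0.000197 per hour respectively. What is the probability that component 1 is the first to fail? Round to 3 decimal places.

0.215

The time to first failure is exponential with rate Σλ = 0.00025 + 0.000465 + 0.00025 + 0.000197 = 0.001162.
P(component 1 first) = λ_1/Σλ = 0.00025/0.001162 ≈ 0.215.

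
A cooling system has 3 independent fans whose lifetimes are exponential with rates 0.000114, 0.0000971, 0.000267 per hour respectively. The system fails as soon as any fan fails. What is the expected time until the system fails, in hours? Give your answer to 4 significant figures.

The time to first failure is exponential with rate Σλ = 0.000114 + 0.0000971 + 0.000267 = 0.0004781.
E[min] = 1/Σλ = 1/0.0004781 = 2091.61 hours.

2092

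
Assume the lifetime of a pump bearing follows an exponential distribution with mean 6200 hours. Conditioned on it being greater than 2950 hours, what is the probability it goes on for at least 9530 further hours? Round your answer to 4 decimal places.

The rate is λ = 1/6200 = 0.00016129 per hour.
By the memoryless property, P(X > 2950+9530 | X > 2950) = P(X > 9530).
P(X > 9530) = e^(−1.5371) ≈ 0.2150.

0.2150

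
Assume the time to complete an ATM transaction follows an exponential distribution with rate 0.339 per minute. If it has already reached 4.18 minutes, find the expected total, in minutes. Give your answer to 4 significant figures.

7.130

By memorylessness, E[X | X > 4.18] = 4.18 + 1/λ = 4.18 + 2.94985 = 7.12985 minutes.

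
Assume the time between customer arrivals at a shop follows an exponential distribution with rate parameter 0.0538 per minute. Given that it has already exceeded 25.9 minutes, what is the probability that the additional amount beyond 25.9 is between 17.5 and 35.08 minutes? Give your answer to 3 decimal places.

0.239

Memoryless: the residual past 25.9 is again Exp(λ).
P(17.5 < residual < 35.08) = e^(−λ·17.5) − e^(−λ·35.08) = 0.39004 − 0.15148 ≈ 0.239.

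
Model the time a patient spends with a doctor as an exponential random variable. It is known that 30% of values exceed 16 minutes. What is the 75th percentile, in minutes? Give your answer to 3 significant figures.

18.4

e^(−λ·16) = 0.30 ⇒ λ = −ln(0.30)/16 = 0.0752483.
75th percentile: 1 − e^(−λt) = 0.75, t = −ln(0.25)/λ = 18.4229 minutes.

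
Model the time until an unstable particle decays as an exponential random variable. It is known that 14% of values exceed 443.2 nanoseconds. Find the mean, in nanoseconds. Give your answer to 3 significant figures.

e^(−λ·443.2) = 0.14 ⇒ λ = −ln(0.14)/443.2 = 0.00443618.
Mean = 1/λ = 225.419 nanoseconds.

225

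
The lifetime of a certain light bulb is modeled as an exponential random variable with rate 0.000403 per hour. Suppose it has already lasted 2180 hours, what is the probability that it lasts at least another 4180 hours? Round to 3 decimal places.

The exponential is memoryless, so the remaining time is again Exp(λ): the condition X > 2180 is irrelevant.
P(X > 4180) = e^(−1.6845) ≈ 0.186.

0.186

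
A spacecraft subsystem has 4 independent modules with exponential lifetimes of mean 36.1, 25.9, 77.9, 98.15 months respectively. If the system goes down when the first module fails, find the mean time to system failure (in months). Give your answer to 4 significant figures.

11.19

The first failure time is exponential with rate Σλ_i = 1/36.1 + 1/25.9 + 1/77.9 + 1/98.15 = 0.0893363 per month.
E[min] = 1/Σλ = 1/0.0893363 = 11.1937 months.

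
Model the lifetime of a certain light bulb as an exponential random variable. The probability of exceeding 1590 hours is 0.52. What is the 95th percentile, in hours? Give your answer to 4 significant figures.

e^(−λ·1590) = 0.52 ⇒ λ = −ln(0.52)/1590 = 0.000411275.
95th percentile: 1 − e^(−λt) = 0.95, t = −ln(0.05)/λ = 7284.02 hours.

7284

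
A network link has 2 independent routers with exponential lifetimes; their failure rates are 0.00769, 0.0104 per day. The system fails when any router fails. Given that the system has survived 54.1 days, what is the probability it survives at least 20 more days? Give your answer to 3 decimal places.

Time to first failure ~ Exp(Σλ) with Σλ = 0.01809.
By memorylessness, P(T > 54.1+20 | T > 54.1) = P(T > 20) = e^(−0.01809·20) ≈ 0.696.

0.696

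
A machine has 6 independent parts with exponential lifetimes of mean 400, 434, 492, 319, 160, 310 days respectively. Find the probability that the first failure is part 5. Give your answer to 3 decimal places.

0.321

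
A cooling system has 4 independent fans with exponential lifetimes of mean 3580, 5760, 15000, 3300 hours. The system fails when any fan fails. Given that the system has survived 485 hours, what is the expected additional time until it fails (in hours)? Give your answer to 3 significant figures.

1220

First-failure rate Σλ = 1/3580 + 1/5760 + 1/15000 + 1/3300 = 0.000822638.
By memorylessness the expected residual is 1/Σλ = 1215.6 hours, regardless of the 485 already elapsed.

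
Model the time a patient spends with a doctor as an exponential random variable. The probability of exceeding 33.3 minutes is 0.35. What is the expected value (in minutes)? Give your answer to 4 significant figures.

31.72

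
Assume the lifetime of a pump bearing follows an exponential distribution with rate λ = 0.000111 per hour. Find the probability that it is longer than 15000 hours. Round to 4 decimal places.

0.1892

P(X > 15000) = e^(−λ·15000) = e^(−1.665) ≈ 0.1892.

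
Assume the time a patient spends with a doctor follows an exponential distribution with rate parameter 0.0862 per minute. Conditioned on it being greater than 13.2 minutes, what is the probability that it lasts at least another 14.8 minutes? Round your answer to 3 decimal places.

P(X > s+t | X > s) = e^(−λ(s+t))/e^(−λs) = e^(−λt), independent of s = 13.2.
P(X > 14.8) = e^(−1.2758) ≈ 0.279.

0.279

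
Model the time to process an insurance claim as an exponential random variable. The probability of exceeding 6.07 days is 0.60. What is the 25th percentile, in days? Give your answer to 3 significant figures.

e^(−λ·6.07) = 0.60 ⇒ λ = −ln(0.60)/6.07 = 0.0841558.
25th percentile: 1 − e^(−λt) = 0.25, t = −ln(0.75)/λ = 3.41845 days.

3.42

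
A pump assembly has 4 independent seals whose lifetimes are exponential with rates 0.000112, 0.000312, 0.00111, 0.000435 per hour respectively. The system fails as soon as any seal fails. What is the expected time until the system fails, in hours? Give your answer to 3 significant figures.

508

The time to first failure is exponential with rate Σλ = 0.000112 + 0.000312 + 0.00111 + 0.000435 = 0.001969.
E[min] = 1/Σλ = 1/0.001969 = 507.872 hours.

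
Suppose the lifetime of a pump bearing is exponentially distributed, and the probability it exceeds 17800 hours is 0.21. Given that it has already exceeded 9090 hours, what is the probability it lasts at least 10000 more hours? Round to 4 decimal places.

0.4161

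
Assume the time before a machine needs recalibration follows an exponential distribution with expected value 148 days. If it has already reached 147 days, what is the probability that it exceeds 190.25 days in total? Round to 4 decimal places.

0.7466

The rate is λ = 1/148 = 0.00675676 per day.
By the memoryless property, P(X > 147+43.25 | X > 147) = P(X > 43.25).
P(X > 43.25) = e^(−0.29223) ≈ 0.7466.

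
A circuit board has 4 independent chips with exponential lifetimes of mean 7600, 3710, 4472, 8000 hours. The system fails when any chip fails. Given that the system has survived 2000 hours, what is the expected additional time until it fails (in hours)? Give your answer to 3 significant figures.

First-failure rate Σλ = 1/7600 + 1/3710 + 1/4472 + 1/8000 = 0.000749734.
By memorylessness the expected residual is 1/Σλ = 1333.81 hours, regardless of the 2000 already elapsed.

1330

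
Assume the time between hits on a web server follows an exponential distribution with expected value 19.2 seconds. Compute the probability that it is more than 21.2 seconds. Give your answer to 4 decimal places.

0.3315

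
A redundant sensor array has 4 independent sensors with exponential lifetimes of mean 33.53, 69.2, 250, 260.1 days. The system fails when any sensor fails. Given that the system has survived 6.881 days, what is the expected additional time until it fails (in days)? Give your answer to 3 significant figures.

19.2

First-failure rate Σλ = 1/33.53 + 1/69.2 + 1/250 + 1/260.1 = 0.0521196.
By memorylessness the expected residual is 1/Σλ = 19.1866 days, regardless of the 6.881 already elapsed.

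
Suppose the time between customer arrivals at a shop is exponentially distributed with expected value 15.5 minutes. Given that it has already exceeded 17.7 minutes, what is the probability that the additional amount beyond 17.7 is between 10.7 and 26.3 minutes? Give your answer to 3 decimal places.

0.318

The rate is λ = 1/15.5 = 0.0645161 per minute.
Memoryless: the residual past 17.7 is again Exp(λ).
P(10.7 < residual < 26.3) = e^(−λ·10.7) − e^(−λ·26.3) = 0.50141 − 0.18327 ≈ 0.318.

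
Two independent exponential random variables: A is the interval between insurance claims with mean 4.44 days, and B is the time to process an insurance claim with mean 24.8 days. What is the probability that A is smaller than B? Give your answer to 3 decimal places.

0.848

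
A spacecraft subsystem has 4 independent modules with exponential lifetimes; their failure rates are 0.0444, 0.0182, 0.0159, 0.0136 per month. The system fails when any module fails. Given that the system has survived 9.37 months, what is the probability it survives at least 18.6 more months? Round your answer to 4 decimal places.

Time to first failure ~ Exp(Σλ) with Σλ = 0.0921.
By memorylessness, P(T > 9.37+18.6 | T > 9.37) = P(T > 18.6) = e^(−0.0921·18.6) ≈ 0.1803.

0.1803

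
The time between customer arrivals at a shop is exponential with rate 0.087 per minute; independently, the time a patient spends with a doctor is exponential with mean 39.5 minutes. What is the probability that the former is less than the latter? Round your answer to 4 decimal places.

λ_1 = 0.087, λ_2 = 1/39.5 = 0.0253165.
For independent exponentials, P(the former < the latter) = λ_1/(λ_1+λ_2) = 0.087/0.112316 ≈ 0.7746.

0.7746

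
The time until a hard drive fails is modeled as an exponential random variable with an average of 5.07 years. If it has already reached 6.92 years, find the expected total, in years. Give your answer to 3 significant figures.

The rate is λ = 1/5.07 = 0.197239 per year.
By memorylessness, E[X | X > 6.92] = 6.92 + 1/λ = 6.92 + 5.07 = 11.99 years.

12.0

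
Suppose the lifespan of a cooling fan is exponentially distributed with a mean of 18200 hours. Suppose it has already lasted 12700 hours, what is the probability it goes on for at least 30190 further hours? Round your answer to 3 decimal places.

The rate is λ = 1/18200 = 0.0000549451 per hour.
By the memoryless property, P(X > 12700+30190 | X > 12700) = P(X > 30190).
P(X > 30190) = e^(−1.6588) ≈ 0.190.

0.190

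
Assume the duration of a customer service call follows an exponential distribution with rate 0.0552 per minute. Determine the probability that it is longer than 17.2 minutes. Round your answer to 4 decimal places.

0.3870

P(X > 17.2) = e^(−λ·17.2) = e^(−0.94944) ≈ 0.3870.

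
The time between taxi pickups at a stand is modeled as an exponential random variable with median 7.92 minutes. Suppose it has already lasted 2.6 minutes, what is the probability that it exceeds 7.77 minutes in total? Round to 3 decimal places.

For an exponential, median = ln(2)/λ, so λ = ln 2 / 7.92 = 0.0875186 per minute.
P(X > s+t | X > s) = e^(−λ(s+t))/e^(−λs) = e^(−λt), independent of s = 2.6.
P(X > 5.17) = e^(−0.45247) ≈ 0.636.

0.636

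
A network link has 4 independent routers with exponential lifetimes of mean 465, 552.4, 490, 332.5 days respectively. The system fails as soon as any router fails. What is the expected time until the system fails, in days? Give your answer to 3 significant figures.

The first failure time is exponential with rate Σλ_i = 1/465 + 1/552.4 + 1/490 + 1/332.5 = 0.00900916 per day.
E[min] = 1/Σλ = 1/0.00900916 = 110.998 days.

111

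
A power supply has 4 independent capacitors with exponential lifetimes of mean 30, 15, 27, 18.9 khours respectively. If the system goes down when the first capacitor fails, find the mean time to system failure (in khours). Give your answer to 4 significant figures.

The first failure time is exponential with rate Σλ_i = 1/30 + 1/15 + 1/27 + 1/18.9 = 0.189947 per khour.
E[min] = 1/Σλ = 1/0.189947 = 5.26462 khours.

5.265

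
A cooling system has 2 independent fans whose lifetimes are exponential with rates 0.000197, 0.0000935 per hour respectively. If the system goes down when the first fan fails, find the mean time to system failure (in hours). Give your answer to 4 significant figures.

The time to first failure is exponential with rate Σλ = 0.000197 + 0.0000935 = 0.0002905.
E[min] = 1/Σλ = 1/0.0002905 = 3442.34 hours.

3442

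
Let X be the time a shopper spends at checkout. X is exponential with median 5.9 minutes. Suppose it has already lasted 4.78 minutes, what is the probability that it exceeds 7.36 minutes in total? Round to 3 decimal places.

0.739

For an exponential, median = ln(2)/λ, so λ = ln 2 / 5.9 = 0.117483 per minute.
P(X > s+t | X > s) = e^(−λ(s+t))/e^(−λs) = e^(−λt), independent of s = 4.78.
P(X > 2.58) = e^(−0.30311) ≈ 0.739.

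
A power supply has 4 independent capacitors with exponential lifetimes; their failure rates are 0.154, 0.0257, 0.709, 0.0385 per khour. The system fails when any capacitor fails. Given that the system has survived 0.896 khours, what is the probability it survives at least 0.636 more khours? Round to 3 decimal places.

0.554

Time to first failure ~ Exp(Σλ) with Σλ = 0.9272.
By memorylessness, P(T > 0.896+0.636 | T > 0.896) = P(T > 0.636) = e^(−0.9272·0.636) ≈ 0.554.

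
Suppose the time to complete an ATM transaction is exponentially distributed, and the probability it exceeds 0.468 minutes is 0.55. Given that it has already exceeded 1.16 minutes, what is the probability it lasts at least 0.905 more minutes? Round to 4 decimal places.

From e^(−λ·0.468) = 0.55, λ = −ln(0.55)/0.468 = 1.27743.
Memoryless: P(X > 1.16+0.905 | X > 1.16) = P(X > 0.905) = e^(−1.27743·0.905) ≈ 0.3147.

0.3147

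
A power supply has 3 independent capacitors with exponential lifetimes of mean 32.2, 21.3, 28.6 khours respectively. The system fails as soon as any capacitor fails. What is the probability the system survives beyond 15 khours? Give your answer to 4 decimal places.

0.1837

The first failure time is exponential with rate Σλ_i = 1/32.2 + 1/21.3 + 1/28.6 = 0.112969 per khour.
P(min > 15) = e^(−0.112969·15) = e^(−1.6945) ≈ 0.1837.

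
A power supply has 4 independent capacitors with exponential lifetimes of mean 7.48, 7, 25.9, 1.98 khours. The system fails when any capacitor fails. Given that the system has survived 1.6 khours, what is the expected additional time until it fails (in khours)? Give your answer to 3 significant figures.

First-failure rate Σλ = 1/7.48 + 1/7 + 1/25.9 + 1/1.98 = 0.820208.
By memorylessness the expected residual is 1/Σλ = 1.2192 khours, regardless of the 1.6 already elapsed.

1.22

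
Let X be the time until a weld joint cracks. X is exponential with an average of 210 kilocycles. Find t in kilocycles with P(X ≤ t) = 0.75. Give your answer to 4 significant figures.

291.1

The rate is λ = 1/210 = 0.0047619 per kilocycle.
Set 1 − e^(−λt) = 0.75, so t = −ln(0.25)/λ = 1.3863/0.0047619 ≈ 291.122 kilocycles.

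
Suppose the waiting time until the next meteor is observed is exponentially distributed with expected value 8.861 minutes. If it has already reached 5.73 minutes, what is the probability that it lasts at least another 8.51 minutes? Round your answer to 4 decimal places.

The rate is λ = 1/8.861 = 0.112854 per minute.
The exponential is memoryless, so the remaining time is again Exp(λ): the condition X > 5.73 is irrelevant.
P(X > 8.51) = e^(−0.96039) ≈ 0.3827.

0.3827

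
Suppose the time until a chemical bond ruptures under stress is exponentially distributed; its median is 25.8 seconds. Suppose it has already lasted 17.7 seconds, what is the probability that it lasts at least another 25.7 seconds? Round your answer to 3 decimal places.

0.501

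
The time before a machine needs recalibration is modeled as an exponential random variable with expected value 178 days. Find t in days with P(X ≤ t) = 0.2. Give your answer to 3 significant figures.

The rate is λ = 1/178 = 0.00561798 per day.
Set 1 − e^(−λt) = 0.2, so t = −ln(0.8)/λ = 0.22314/0.00561798 ≈ 39.7196 days.

39.7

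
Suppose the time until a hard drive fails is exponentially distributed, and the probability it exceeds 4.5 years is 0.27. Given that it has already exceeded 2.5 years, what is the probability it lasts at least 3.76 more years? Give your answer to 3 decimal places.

From e^(−λ·4.5) = 0.27, λ = −ln(0.27)/4.5 = 0.290963.
Memoryless: P(X > 2.5+3.76 | X > 2.5) = P(X > 3.76) = e^(−0.290963·3.76) ≈ 0.335.

0.335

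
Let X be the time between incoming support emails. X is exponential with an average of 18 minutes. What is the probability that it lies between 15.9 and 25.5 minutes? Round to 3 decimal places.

0.171

The rate is λ = 1/18 = 0.0555556 per minute.
P(15.9 < X < 25.5) = e^(−λ·15.9) − e^(−λ·25.5) = 0.41340 − 0.24252 ≈ 0.171.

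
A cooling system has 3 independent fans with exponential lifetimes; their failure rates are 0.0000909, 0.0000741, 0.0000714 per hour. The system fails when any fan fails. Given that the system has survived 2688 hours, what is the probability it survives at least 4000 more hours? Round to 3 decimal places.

Time to first failure ~ Exp(Σλ) with Σλ = 0.0002364.
By memorylessness, P(T > 2688+4000 | T > 2688) = P(T > 4000) = e^(−0.0002364·4000) ≈ 0.388.

0.388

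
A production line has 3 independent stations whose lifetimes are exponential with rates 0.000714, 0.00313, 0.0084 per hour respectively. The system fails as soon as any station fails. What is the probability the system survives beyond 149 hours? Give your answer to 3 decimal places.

0.161

The time to first failure is exponential with rate Σλ = 0.000714 + 0.00313 + 0.0084 = 0.012244.
P(min > 149) = e^(−0.012244·149) = e^(−1.8244) ≈ 0.161.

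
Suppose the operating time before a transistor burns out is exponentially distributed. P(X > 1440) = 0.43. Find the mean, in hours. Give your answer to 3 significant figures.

e^(−λ·1440) = 0.43 ⇒ λ = −ln(0.43)/1440 = 0.00058609.
Mean = 1/λ = 1706.22 hours.

1710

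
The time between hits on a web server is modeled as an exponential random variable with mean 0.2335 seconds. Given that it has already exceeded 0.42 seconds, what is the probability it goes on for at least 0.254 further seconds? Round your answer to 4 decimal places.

The rate is λ = 1/0.2335 = 4.28266 per second.
By the memoryless property, P(X > 0.42+0.254 | X > 0.42) = P(X > 0.254).
P(X > 0.254) = e^(−1.0878) ≈ 0.3370.

0.3370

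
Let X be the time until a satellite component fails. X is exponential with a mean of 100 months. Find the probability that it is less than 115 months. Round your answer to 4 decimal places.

The rate is λ = 1/100 = 0.01 per month.
P(X ≤ 115) = 1 − e^(−λ·115) = 1 − e^(−1.15) ≈ 0.6834.

0.6834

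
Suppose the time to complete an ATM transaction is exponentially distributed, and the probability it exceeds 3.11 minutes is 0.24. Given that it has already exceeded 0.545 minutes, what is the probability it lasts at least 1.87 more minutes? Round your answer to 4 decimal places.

0.4240

From e^(−λ·3.11) = 0.24, λ = −ln(0.24)/3.11 = 0.45888.
Memoryless: P(X > 0.545+1.87 | X > 0.545) = P(X > 1.87) = e^(−0.45888·1.87) ≈ 0.4240.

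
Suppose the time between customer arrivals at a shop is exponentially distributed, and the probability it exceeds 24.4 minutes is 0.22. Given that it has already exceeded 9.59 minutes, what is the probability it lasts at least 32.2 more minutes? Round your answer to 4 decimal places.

0.1356

From e^(−λ·24.4) = 0.22, λ = −ln(0.22)/24.4 = 0.0620544.
Memoryless: P(X > 9.59+32.2 | X > 9.59) = P(X > 32.2) = e^(−0.0620544·32.2) ≈ 0.1356.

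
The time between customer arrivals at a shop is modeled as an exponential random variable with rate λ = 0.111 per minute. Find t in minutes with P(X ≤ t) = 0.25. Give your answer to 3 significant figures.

2.59

Set 1 − e^(−λt) = 0.25, so t = −ln(0.75)/λ = 0.28768/0.111 ≈ 2.59173 minutes.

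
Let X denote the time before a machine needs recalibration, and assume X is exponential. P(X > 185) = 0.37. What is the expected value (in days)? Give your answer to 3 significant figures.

186

e^(−λ·185) = 0.37 ⇒ λ = −ln(0.37)/185 = 0.00537434.
Mean = 1/λ = 186.069 days.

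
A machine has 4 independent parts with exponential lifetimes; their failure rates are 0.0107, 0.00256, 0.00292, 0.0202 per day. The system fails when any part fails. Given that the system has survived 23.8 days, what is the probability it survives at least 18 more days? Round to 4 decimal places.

Time to first failure ~ Exp(Σλ) with Σλ = 0.03638.
By memorylessness, P(T > 23.8+18 | T > 23.8) = P(T > 18) = e^(−0.03638·18) ≈ 0.5195.

0.5195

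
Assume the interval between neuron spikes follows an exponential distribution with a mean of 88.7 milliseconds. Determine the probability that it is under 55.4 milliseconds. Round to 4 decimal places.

0.4645

The rate is λ = 1/88.7 = 0.011274 per millisecond.
P(X ≤ 55.4) = 1 − e^(−λ·55.4) = 1 − e^(−0.62458) ≈ 0.4645.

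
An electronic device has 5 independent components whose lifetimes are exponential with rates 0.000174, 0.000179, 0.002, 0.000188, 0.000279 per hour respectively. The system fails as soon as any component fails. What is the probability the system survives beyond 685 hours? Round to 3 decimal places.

The time to first failure is exponential with rate Σλ = 0.000174 + 0.000179 + 0.002 + 0.000188 + 0.000279 = 0.00282.
P(min > 685) = e^(−0.00282·685) = e^(−1.9317) ≈ 0.145.

0.145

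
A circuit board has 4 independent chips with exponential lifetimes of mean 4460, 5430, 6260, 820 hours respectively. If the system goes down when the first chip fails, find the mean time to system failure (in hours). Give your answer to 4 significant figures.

559.4

The first failure time is exponential with rate Σλ_i = 1/4460 + 1/5430 + 1/6260 + 1/820 = 0.00178763 per hour.
E[min] = 1/Σλ = 1/0.00178763 = 559.399 hours.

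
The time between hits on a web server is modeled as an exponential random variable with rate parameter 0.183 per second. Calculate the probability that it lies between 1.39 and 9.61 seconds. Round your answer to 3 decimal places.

P(1.39 < X < 9.61) = e^(−λ·1.39) − e^(−λ·9.61) = 0.77540 − 0.17228 ≈ 0.603.

0.603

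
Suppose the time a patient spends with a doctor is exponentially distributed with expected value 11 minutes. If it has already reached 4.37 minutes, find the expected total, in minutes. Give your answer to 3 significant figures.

The rate is λ = 1/11 = 0.0909091 per minute.
By memorylessness, E[X | X > 4.37] = 4.37 + 1/λ = 4.37 + 11 = 15.37 minutes.

15.4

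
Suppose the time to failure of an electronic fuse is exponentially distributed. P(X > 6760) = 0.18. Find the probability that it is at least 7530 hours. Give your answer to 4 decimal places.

0.1481

e^(−λ·6760) = 0.18 ⇒ λ = −ln(0.18)/6760 = 0.000253668.
P(X > 7530) = e^(−0.000253668·7530) = e^(−1.9101) ≈ 0.1481.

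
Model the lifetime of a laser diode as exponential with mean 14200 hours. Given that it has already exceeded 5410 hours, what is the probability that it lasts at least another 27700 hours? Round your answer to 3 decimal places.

0.142

The rate is λ = 1/14200 = 0.0000704225 per hour.
P(X > s+t | X > s) = e^(−λ(s+t))/e^(−λs) = e^(−λt), independent of s = 5410.
P(X > 27700) = e^(−1.9507) ≈ 0.142.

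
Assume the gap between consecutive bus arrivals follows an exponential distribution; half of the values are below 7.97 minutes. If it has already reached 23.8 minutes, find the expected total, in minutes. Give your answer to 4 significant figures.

For an exponential, median = ln(2)/λ, so λ = ln 2 / 7.97 = 0.0869695 per minute.
By memorylessness, E[X | X > 23.8] = 23.8 + 1/λ = 23.8 + 11.4983 = 35.2983 minutes.

35.30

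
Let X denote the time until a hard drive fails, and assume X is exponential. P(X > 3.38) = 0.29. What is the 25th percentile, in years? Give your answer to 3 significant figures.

0.786

e^(−λ·3.38) = 0.29 ⇒ λ = −ln(0.29)/3.38 = 0.366235.
25th percentile: 1 − e^(−λt) = 0.25, t = −ln(0.75)/λ = 0.785512 years.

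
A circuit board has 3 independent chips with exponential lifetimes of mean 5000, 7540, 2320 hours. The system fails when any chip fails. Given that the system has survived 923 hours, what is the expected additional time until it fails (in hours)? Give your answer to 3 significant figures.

1310

First-failure rate Σλ = 1/5000 + 1/7540 + 1/2320 = 0.00076366.
By memorylessness the expected residual is 1/Σλ = 1309.48 hours, regardless of the 923 already elapsed.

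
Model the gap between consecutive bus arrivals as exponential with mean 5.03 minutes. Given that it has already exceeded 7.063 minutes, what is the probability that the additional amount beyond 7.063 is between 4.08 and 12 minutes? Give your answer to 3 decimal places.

The rate is λ = 1/5.03 = 0.198807 per minute.
Memoryless: the residual past 7.063 is again Exp(λ).
P(4.08 < residual < 12) = e^(−λ·4.08) − e^(−λ·12) = 0.44435 − 0.09203 ≈ 0.352.

0.352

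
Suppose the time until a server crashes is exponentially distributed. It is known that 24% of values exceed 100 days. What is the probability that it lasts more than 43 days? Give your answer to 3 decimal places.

0.541

e^(−λ·100) = 0.24 ⇒ λ = −ln(0.24)/100 = 0.0142712.
P(X > 43) = e^(−0.0142712·43) = e^(−0.61366) ≈ 0.541.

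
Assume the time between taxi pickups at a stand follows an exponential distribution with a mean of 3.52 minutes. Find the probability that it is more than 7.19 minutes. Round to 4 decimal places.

0.1297

The rate is λ = 1/3.52 = 0.284091 per minute.
P(X > 7.19) = e^(−λ·7.19) = e^(−2.0426) ≈ 0.1297.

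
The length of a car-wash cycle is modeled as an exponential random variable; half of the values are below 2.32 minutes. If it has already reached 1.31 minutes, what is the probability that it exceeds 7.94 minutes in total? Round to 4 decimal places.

0.1380

For an exponential, median = ln(2)/λ, so λ = ln 2 / 2.32 = 0.29877 per minute.
By the memoryless property, P(X > 1.31+6.63 | X > 1.31) = P(X > 6.63).
P(X > 6.63) = e^(−1.9808) ≈ 0.1380.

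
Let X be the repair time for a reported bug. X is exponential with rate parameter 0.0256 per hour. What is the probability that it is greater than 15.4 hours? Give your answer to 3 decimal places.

P(X > 15.4) = e^(−λ·15.4) = e^(−0.39424) ≈ 0.674.

0.674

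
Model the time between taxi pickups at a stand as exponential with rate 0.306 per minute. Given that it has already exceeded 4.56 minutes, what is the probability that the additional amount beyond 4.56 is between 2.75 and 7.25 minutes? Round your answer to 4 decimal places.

0.3223

Memoryless: the residual past 4.56 is again Exp(λ).
P(2.75 < residual < 7.25) = e^(−λ·2.75) − e^(−λ·7.25) = 0.43106 − 0.10877 ≈ 0.3223.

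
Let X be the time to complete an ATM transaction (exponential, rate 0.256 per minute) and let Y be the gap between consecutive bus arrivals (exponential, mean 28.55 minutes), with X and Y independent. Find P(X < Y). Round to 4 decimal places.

0.8796

λ_1 = 0.256, λ_2 = 1/28.55 = 0.0350263.
For independent exponentials, P(X < Y) = λ_1/(λ_1+λ_2) = 0.256/0.291026 ≈ 0.8796.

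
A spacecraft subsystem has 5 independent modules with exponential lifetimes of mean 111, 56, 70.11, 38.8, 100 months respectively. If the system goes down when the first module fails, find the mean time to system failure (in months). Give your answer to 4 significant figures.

13.00

The first failure time is exponential with rate Σλ_i = 1/111 + 1/56 + 1/70.11 + 1/38.8 + 1/100 = 0.0769026 per month.
E[min] = 1/Σλ = 1/0.0769026 = 13.0035 months.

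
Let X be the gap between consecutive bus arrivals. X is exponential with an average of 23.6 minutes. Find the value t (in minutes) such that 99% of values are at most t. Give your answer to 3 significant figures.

The rate is λ = 1/23.6 = 0.0423729 per minute.
Set 1 − e^(−λt) = 0.99, so t = −ln(0.01)/λ = 4.6052/0.0423729 ≈ 108.682 minutes.

109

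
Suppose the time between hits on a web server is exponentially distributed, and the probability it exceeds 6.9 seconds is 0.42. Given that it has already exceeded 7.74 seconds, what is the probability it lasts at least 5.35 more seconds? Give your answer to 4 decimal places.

0.5104

From e^(−λ·6.9) = 0.42, λ = −ln(0.42)/6.9 = 0.125725.
Memoryless: P(X > 7.74+5.35 | X > 7.74) = P(X > 5.35) = e^(−0.125725·5.35) ≈ 0.5104.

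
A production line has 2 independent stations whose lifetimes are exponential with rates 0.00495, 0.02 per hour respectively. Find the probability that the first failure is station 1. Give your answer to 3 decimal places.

The time to first failure is exponential with rate Σλ = 0.00495 + 0.02 = 0.02495.
P(station 1 first) = λ_1/Σλ = 0.00495/0.02495 ≈ 0.198.

0.198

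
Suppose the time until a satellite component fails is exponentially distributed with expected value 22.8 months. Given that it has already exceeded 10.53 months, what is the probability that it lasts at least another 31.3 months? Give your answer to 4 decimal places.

The rate is λ = 1/22.8 = 0.0438596 per month.
The exponential is memoryless, so the remaining time is again Exp(λ): the condition X > 10.53 is irrelevant.
P(X > 31.3) = e^(−1.3728) ≈ 0.2534.

0.2534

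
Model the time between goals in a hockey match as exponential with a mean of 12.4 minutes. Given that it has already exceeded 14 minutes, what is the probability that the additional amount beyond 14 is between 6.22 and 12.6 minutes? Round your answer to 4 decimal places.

0.2436

The rate is λ = 1/12.4 = 0.0806452 per minute.
Memoryless: the residual past 14 is again Exp(λ).
P(6.22 < residual < 12.6) = e^(−λ·6.22) − e^(−λ·12.6) = 0.60555 − 0.36199 ≈ 0.2436.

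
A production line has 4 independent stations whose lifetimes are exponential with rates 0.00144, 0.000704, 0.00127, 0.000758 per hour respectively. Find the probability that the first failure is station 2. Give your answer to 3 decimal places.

The time to first failure is exponential with rate Σλ = 0.00144 + 0.000704 + 0.00127 + 0.000758 = 0.004172.
P(station 2 first) = λ_2/Σλ = 0.000704/0.004172 ≈ 0.169.

0.169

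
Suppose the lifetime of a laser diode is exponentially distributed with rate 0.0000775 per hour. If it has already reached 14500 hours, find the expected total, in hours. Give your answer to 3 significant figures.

27400

By memorylessness, E[X | X > 14500] = 14500 + 1/λ = 14500 + 12903.2 = 27403.2 hours.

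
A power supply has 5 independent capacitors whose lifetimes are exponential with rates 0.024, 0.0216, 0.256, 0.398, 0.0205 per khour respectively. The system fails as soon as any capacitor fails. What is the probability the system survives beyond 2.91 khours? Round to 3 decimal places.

0.123

The time to first failure is exponential with rate Σλ = 0.024 + 0.0216 + 0.256 + 0.398 + 0.0205 = 0.7201.
P(min > 2.91) = e^(−0.7201·2.91) = e^(−2.0955) ≈ 0.123.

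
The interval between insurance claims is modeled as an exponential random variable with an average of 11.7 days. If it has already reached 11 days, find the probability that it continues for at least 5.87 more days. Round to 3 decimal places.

0.605

The rate is λ = 1/11.7 = 0.0854701 per day.
The exponential is memoryless, so the remaining time is again Exp(λ): the condition X > 11 is irrelevant.
P(X > 5.87) = e^(−0.50171) ≈ 0.605.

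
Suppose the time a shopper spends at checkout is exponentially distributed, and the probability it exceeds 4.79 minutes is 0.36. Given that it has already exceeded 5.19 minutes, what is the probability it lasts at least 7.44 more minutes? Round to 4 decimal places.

From e^(−λ·4.79) = 0.36, λ = −ln(0.36)/4.79 = 0.213288.
Memoryless: P(X > 5.19+7.44 | X > 5.19) = P(X > 7.44) = e^(−0.213288·7.44) ≈ 0.2046.

0.2046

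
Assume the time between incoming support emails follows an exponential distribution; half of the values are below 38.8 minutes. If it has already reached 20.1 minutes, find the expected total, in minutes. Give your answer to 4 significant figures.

76.08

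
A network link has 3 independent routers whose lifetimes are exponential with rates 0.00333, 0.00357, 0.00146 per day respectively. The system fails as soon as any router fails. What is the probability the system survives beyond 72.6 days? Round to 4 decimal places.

The time to first failure is exponential with rate Σλ = 0.00333 + 0.00357 + 0.00146 = 0.00836.
P(min > 72.6) = e^(−0.00836·72.6) = e^(−0.60694) ≈ 0.5450.

0.5450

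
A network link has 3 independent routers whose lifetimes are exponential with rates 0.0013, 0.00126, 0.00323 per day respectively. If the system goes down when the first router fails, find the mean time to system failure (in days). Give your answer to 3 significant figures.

173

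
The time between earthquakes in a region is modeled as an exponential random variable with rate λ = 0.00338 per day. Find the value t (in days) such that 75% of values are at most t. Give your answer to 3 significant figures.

410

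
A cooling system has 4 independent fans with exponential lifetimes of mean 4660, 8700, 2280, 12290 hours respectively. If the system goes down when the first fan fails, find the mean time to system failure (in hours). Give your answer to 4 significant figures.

The first failure time is exponential with rate Σλ_i = 1/4660 + 1/8700 + 1/2280 + 1/12290 = 0.000849498 per hour.
E[min] = 1/Σλ = 1/0.000849498 = 1177.17 hours.

1177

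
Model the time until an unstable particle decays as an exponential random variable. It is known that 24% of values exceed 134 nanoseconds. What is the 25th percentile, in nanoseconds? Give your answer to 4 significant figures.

e^(−λ·134) = 0.24 ⇒ λ = −ln(0.24)/134 = 0.0106501.
25th percentile: 1 − e^(−λt) = 0.25, t = −ln(0.75)/λ = 27.0121 nanoseconds.

27.01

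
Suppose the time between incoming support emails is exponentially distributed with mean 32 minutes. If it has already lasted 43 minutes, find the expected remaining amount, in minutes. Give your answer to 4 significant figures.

The rate is λ = 1/32 = 0.03125 per minute.
By memorylessness, the remaining amount past any threshold is again Exp(λ) with mean 1/λ = 32 minutes.

32.00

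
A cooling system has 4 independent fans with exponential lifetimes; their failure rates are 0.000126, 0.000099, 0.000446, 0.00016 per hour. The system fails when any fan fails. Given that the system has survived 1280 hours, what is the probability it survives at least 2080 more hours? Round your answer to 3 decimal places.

0.178

Time to first failure ~ Exp(Σλ) with Σλ = 0.000831.
By memorylessness, P(T > 1280+2080 | T > 1280) = P(T > 2080) = e^(−0.000831·2080) ≈ 0.178.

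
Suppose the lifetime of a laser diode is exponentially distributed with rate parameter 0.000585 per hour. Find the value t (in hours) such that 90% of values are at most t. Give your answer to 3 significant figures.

3940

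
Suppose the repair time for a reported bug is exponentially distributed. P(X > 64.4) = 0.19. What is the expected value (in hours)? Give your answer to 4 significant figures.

e^(−λ·64.4) = 0.19 ⇒ λ = −ln(0.19)/64.4 = 0.0257878.
Mean = 1/λ = 38.7781 hours.

38.78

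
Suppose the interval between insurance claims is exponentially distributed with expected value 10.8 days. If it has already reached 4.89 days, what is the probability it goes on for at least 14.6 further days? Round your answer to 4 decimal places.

0.2588

The rate is λ = 1/10.8 = 0.0925926 per day.
By the memoryless property, P(X > 4.89+14.6 | X > 4.89) = P(X > 14.6).
P(X > 14.6) = e^(−1.3519) ≈ 0.2588.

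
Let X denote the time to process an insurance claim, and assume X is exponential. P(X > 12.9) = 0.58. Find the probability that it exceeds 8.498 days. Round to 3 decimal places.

e^(−λ·12.9) = 0.58 ⇒ λ = −ln(0.58)/12.9 = 0.0422269.
P(X > 8.498) = e^(−0.0422269·8.498) = e^(−0.35884) ≈ 0.698.

0.698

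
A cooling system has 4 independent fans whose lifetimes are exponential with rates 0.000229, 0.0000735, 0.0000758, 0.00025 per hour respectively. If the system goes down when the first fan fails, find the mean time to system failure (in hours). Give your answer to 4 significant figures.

The time to first failure is exponential with rate Σλ = 0.000229 + 0.0000735 + 0.0000758 + 0.00025 = 0.0006283.
E[min] = 1/Σλ = 1/0.0006283 = 1591.6 hours.

1592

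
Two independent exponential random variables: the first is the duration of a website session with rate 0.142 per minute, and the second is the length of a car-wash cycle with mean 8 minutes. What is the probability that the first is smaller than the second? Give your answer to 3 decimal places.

0.532

λ_1 = 0.142, λ_2 = 1/8 = 0.125.
For independent exponentials, P(the first < the second) = λ_1/(λ_1+λ_2) = 0.142/0.267 ≈ 0.532.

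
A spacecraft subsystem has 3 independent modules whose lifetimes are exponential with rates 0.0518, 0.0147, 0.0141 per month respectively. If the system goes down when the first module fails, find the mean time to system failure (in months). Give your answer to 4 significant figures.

The time to first failure is exponential with rate Σλ = 0.0518 + 0.0147 + 0.0141 = 0.0806.
E[min] = 1/Σλ = 1/0.0806 = 12.4069 months.

12.41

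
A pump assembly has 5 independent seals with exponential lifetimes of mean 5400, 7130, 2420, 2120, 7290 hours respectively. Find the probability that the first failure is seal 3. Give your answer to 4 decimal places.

0.3067

Rates: λ_i = 1/mean_i → 0.000185185, 0.000140252, 0.000413223, 0.000471698, 0.000137174; Σλ = 0.00134753.
P(seal 3 first) = λ_3/Σλ = 0.000413223/0.00134753 ≈ 0.3067.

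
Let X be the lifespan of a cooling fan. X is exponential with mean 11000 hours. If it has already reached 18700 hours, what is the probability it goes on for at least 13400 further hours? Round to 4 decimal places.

The rate is λ = 1/11000 = 0.0000909091 per hour.
The exponential is memoryless, so the remaining time is again Exp(λ): the condition X > 18700 is irrelevant.
P(X > 13400) = e^(−1.2182) ≈ 0.2958.

0.2958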